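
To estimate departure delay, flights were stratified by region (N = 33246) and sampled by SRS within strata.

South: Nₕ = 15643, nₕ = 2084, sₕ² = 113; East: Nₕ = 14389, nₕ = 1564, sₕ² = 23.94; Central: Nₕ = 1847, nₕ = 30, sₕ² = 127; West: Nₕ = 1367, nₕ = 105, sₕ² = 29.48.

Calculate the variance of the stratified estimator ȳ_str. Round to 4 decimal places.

0.0263

Var(ȳ_str) = Σₕ Wₕ²(1 − fₕ)sₕ²/nₕ with Wₕ = Nₕ/N, N = 33246.
South: Wₕ = 0.47052277; term = 0.47052277²·(1 − 0.13322253)·113/2084 = 0.010405181.
East: Wₕ = 0.43280395; term = 0.43280395²·(1 − 0.10869414)·23.94/1564 = 0.0025556218.
Central: Wₕ = 0.05555556; term = 0.05555556²·(1 − 0.01624256)·127/30 = 0.012853621.
West: Wₕ = 0.04111773; term = 0.04111773²·(1 − 0.07681053)·29.48/105 = 4.3821501 × 10^-4.
Sum = 0.026252639.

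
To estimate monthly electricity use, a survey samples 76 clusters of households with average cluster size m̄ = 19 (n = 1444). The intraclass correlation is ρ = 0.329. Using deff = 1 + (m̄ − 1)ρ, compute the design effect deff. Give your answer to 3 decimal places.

6.922

deff = 1 + (19 − 1)·0.329 = 1 + 5.922 = 6.922.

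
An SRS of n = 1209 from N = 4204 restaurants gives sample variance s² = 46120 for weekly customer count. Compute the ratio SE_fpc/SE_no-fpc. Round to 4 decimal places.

f = n/N = 1209/4204 = 0.28758325.
SE_no-fpc = √(s²/n) = 6.1763443; SE_fpc = √((1−f)s²/n) = 5.21313.
Ratio = √(1−f) = 0.84404783.

0.8440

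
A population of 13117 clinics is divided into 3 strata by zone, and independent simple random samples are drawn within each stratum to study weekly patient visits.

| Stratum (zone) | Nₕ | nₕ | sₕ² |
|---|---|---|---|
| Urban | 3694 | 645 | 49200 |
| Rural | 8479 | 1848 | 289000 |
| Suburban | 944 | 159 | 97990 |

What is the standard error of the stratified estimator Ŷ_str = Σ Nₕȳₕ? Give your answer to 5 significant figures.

Var(Ŷ_str) = Σₕ Nₕ²(1 − fₕ)sₕ²/nₕ.
Urban: 3694²·(1 − 645/3694)·49200/645 = 8.5913162 × 10^8.
Rural: 8479²·(1 − 1848/8479)·289000/1848 = 8.792645 × 10^9.
Suburban: 944²·(1 − 159/944)·97990/159 = 4.5669503 × 10^8.
Sum = 1.0108472 × 10^10.
SE = √(1.0108472 × 10^10) = 100540.

100540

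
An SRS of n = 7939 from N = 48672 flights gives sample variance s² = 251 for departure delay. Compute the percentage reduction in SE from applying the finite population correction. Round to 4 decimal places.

f = n/N = 7939/48672 = 0.16311226.
SE_no-fpc = √(s²/n) = 0.17780909; SE_fpc = √((1−f)s²/n) = 0.16266254.
Ratio = √(1−f) = 0.91481569. Reduction = 100·(1 − 0.91481569) = 8.5184%.

8.5184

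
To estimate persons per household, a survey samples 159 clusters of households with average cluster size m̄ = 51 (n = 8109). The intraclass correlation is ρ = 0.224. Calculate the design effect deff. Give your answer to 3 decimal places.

12.200

deff = 1 + (51 − 1)·0.224 = 1 + 11.2 = 12.2.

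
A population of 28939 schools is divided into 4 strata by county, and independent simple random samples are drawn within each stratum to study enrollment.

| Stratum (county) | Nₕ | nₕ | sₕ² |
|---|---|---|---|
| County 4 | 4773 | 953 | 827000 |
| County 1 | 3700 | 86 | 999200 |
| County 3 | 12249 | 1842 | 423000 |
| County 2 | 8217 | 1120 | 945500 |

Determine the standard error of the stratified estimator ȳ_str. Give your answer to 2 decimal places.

Var(ȳ_str) = Σₕ Wₕ²(1 − fₕ)sₕ²/nₕ with Wₕ = Nₕ/N, N = 28939.
County 4: Wₕ = 0.16493314; term = 0.16493314²·(1 − 0.19966478)·827000/953 = 18.892976.
County 1: Wₕ = 0.12785514; term = 0.12785514²·(1 − 0.02324324)·999200/86 = 185.51405.
County 3: Wₕ = 0.42326964; term = 0.42326964²·(1 − 0.15037962)·423000/1842 = 34.955047.
County 2: Wₕ = 0.28394209; term = 0.28394209²·(1 − 0.13630279)·945500/1120 = 58.784735.
Sum = 298.14681.
SE = √(298.14681) = 17.27.

17.27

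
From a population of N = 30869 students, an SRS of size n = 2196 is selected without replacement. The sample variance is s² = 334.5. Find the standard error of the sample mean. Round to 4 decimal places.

0.3761

Under SRS without replacement, Var(ȳ) = (1 − f)·s²/n with f = n/N = 2196/30869 = 0.07113933.
Var(ȳ) = (1 − 0.07113933)·334.5/2196 = 0.92886067·0.1523224 = 0.14148629.
SE(ȳ) = √(0.14148629) = 0.3761.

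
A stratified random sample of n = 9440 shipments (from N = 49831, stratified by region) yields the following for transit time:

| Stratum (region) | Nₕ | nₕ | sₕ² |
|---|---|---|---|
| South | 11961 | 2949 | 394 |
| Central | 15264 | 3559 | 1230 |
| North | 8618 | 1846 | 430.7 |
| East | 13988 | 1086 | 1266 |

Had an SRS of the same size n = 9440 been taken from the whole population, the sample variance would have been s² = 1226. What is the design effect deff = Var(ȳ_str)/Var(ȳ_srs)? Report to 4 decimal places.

1.1483

Var(ȳ_str) = Σ Wₕ²(1−fₕ)sₕ²/nₕ with Wₕ = Nₕ/49831:
  South: (11961/49831)²·(1−2949/11961)·394/2949 = 0.005799772
  Central: (15264/49831)²·(1−3559/15264)·1230/3559 = 0.024866674
  North: (8618/49831)²·(1−1846/8618)·430.7/1846 = 0.0054836207
  East: (13988/49831)²·(1−1086/13988)·1266/1086 = 0.084726123
  → Var(ȳ_str) = 0.12087619.
Var(ȳ_srs) = (1 − 9440/49831)·1226/9440 = 0.10526972.
deff = 0.12087619 / 0.10526972 = 1.1483.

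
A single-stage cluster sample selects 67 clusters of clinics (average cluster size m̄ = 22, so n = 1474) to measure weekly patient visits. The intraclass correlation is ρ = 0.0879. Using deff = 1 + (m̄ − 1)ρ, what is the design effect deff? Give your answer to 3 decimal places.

deff = 1 + (22 − 1)·0.0879 = 1 + 1.8459 = 2.8459.

2.846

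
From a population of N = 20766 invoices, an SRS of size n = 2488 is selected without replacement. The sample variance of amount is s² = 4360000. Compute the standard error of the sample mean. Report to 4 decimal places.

39.2741

Under SRS without replacement, Var(ȳ) = (1 − f)·s²/n with f = n/N = 2488/20766 = 0.11981123.
Var(ȳ) = (1 − 0.11981123)·4360000/2488 = 0.88018877·1752.4116 = 1542.453.
SE(ȳ) = √(1542.453) = 39.2741.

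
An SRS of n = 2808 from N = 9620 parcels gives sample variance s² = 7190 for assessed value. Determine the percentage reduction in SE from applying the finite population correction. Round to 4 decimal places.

15.8508

f = n/N = 2808/9620 = 0.29189189.
SE_no-fpc = √(s²/n) = 1.6001692; SE_fpc = √((1−f)s²/n) = 1.3465289.
Ratio = √(1−f) = 0.84149160. Reduction = 100·(1 − 0.84149160) = 15.8508%.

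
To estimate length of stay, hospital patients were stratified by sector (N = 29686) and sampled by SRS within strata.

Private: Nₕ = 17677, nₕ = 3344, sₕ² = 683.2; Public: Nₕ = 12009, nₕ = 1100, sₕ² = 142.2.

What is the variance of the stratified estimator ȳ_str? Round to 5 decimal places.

Var(ȳ_str) = Σₕ Wₕ²(1 − fₕ)sₕ²/nₕ with Wₕ = Nₕ/N, N = 29686.
Private: Wₕ = 0.59546588; term = 0.59546588²·(1 − 0.18917237)·683.2/3344 = 0.05873864.
Public: Wₕ = 0.40453412; term = 0.40453412²·(1 − 0.09159797)·142.2/1100 = 0.019217431.
Sum = 0.077956071.

0.07796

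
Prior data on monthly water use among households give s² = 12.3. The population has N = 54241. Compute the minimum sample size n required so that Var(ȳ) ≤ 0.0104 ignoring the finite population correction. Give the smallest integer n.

Without fpc, n₀ = s²/D = 12.3/0.0104 = 1182.6923.
Rounding up, n = 1183.

1183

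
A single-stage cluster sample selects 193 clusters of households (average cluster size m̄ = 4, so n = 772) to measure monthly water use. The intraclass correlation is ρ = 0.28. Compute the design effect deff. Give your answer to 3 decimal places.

deff = 1 + (4 − 1)·0.28 = 1 + 0.84 = 1.84.

1.840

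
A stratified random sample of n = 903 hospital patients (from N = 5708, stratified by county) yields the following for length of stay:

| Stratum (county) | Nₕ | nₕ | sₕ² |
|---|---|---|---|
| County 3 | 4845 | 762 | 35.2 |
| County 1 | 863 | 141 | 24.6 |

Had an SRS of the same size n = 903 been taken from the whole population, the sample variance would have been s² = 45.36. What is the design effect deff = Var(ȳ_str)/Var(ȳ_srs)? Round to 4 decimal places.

Var(ȳ_str) = Σ Wₕ²(1−fₕ)sₕ²/nₕ with Wₕ = Nₕ/5708:
  County 3: (4845/5708)²·(1−762/4845)·35.2/762 = 0.02804742
  County 1: (863/5708)²·(1−141/863)·24.6/141 = 0.0033365379
  → Var(ȳ_str) = 0.031383958.
Var(ȳ_srs) = (1 − 903/5708)·45.36/903 = 0.042285817.
deff = 0.031383958 / 0.042285817 = 0.7422.

0.7422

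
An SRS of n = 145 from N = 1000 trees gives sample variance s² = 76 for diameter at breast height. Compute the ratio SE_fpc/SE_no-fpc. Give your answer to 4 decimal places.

0.9247

f = n/N = 145/1000 = 0.14500000.
SE_no-fpc = √(s²/n) = 0.72397371; SE_fpc = √((1−f)s²/n) = 0.66943105.
Ratio = √(1−f) = 0.92466210.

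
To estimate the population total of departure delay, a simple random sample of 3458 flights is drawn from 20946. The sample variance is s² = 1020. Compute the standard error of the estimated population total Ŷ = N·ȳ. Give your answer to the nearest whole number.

Var(Ŷ) = N²·Var(ȳ) = N²·(1 − n/N)·s²/n.
f = 3458/20946 = 0.16509119; Var(ȳ) = 0.83490881·1020/3458 = 0.24627154.
Var(Ŷ) = 20946² · 0.24627154 = 1.0804792 × 10^8.
SE(Ŷ) = √(1.0804792 × 10^8) = 10395.

10395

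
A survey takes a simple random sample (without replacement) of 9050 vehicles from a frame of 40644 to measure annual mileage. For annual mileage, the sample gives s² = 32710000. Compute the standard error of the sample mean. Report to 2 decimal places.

53.01

Under SRS without replacement, Var(ȳ) = (1 − f)·s²/n with f = n/N = 9050/40644 = 0.22266509.
Var(ȳ) = (1 − 0.22266509)·32710000/9050 = 0.77733491·3614.3646 = 2809.5718.
SE(ȳ) = √(2809.5718) = 53.01.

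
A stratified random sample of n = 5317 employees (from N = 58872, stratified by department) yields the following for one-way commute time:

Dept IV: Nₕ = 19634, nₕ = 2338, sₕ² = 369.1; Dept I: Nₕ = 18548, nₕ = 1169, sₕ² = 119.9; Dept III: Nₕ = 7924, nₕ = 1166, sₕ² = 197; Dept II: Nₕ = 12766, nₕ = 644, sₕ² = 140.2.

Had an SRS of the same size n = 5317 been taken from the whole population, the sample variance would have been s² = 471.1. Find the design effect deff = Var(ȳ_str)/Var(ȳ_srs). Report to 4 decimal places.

0.4632

Var(ȳ_str) = Σ Wₕ²(1−fₕ)sₕ²/nₕ with Wₕ = Nₕ/58872:
  Dept IV: (19634/58872)²·(1−2338/19634)·369.1/2338 = 0.01546808
  Dept I: (18548/58872)²·(1−1169/18548)·119.9/1169 = 0.0095391343
  Dept III: (7924/58872)²·(1−1166/7924)·197/1166 = 0.0026104342
  Dept II: (12766/58872)²·(1−644/12766)·140.2/644 = 0.0097201661
  → Var(ȳ_str) = 0.037337815.
Var(ȳ_srs) = (1 − 5317/58872)·471.1/5317 = 0.080600489.
deff = 0.037337815 / 0.080600489 = 0.4632.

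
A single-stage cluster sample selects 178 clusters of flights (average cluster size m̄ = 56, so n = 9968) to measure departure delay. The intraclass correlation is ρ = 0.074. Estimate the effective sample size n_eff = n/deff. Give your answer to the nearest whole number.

deff = 1 + (56 − 1)·0.074 = 1 + 4.07 = 5.07.
n_eff = 9968 / 5.07 = 1966.

1966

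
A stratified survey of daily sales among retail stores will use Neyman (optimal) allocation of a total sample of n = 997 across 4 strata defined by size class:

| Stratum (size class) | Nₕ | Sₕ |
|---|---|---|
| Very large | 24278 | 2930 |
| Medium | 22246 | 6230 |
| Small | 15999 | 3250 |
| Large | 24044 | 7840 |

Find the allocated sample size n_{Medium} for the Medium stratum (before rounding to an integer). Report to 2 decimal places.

Neyman allocation: nₕ = n·NₕSₕ / Σⱼ NⱼSⱼ.
Σ NⱼSⱼ = 24278·2930 + 22246·6230 + 15999·3250 + 24044·7840 = 4.5022883 × 10^8.
n_{Medium} = 997·22246·6230 / (4.5022883 × 10^8) = 306.90.

306.90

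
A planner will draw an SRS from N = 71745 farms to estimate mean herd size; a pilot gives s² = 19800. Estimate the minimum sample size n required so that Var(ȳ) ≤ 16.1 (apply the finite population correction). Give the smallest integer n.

1210

Without fpc, n₀ = s²/D = 19800/16.1 = 1229.8137.
With fpc, (1 − n/N)·s²/n ≤ D requires n ≥ n₀/(1 + n₀/N) = 1229.8137/(1 + 1229.8137/71745) = 1209.0882.
Rounding up, n = 1210.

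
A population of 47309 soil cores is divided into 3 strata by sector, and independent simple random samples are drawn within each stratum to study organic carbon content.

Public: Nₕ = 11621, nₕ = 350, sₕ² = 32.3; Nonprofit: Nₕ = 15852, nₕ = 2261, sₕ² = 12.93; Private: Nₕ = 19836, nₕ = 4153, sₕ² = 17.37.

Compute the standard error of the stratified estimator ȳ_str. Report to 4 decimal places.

0.0808

Var(ȳ_str) = Σₕ Wₕ²(1 − fₕ)sₕ²/nₕ with Wₕ = Nₕ/N, N = 47309.
Public: Wₕ = 0.24564036; term = 0.24564036²·(1 − 0.03011789)·32.3/350 = 0.0054007353.
Nonprofit: Wₕ = 0.33507366; term = 0.33507366²·(1 − 0.14263184)·12.93/2261 = 5.5048552 × 10^-4.
Private: Wₕ = 0.41928597; term = 0.41928597²·(1 − 0.20936681)·17.37/4153 = 5.8134453 × 10^-4.
Sum = 0.0065325654.
SE = √(0.0065325654) = 0.0808.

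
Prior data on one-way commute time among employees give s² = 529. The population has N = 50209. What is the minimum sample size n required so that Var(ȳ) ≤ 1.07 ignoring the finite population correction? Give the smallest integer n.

Without fpc, n₀ = s²/D = 529/1.07 = 494.3925.
Rounding up, n = 495.

495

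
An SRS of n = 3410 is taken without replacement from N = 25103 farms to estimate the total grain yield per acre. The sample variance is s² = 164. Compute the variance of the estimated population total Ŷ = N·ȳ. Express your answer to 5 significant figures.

2.6190 × 10^7

Var(Ŷ) = N²·Var(ȳ) = N²·(1 − n/N)·s²/n.
f = 3410/25103 = 0.13584034; Var(ȳ) = 0.86415966·164/3410 = 0.041560758.
Var(Ŷ) = 25103² · 0.041560758 = 2.6189953 × 10^7.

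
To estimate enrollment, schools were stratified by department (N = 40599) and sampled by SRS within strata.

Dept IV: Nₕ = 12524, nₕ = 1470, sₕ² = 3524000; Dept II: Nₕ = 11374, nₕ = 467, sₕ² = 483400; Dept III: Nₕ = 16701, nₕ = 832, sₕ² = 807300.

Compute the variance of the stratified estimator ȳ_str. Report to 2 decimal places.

435.27

Var(ȳ_str) = Σₕ Wₕ²(1 − fₕ)sₕ²/nₕ with Wₕ = Nₕ/N, N = 40599.
Dept IV: Wₕ = 0.30848050; term = 0.30848050²·(1 − 0.11737464)·3524000/1470 = 201.34943.
Dept II: Wₕ = 0.28015468; term = 0.28015468²·(1 − 0.04105855)·483400/467 = 77.907206.
Dept III: Wₕ = 0.41136481; term = 0.41136481²·(1 − 0.04981738)·807300/832 = 156.01738.
Sum = 435.27402.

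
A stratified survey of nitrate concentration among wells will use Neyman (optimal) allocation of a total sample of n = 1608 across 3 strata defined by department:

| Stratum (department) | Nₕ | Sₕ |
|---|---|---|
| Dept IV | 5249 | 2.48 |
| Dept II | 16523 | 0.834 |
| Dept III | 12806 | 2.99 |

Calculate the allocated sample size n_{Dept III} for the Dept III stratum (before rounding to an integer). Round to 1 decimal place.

Neyman allocation: nₕ = n·NₕSₕ / Σⱼ NⱼSⱼ.
Σ NⱼSⱼ = 5249·2.48 + 16523·0.834 + 12806·2.99 = 65087.642.
n_{Dept III} = 1608·12806·2.99 / 65087.642 = 946.0.

946.0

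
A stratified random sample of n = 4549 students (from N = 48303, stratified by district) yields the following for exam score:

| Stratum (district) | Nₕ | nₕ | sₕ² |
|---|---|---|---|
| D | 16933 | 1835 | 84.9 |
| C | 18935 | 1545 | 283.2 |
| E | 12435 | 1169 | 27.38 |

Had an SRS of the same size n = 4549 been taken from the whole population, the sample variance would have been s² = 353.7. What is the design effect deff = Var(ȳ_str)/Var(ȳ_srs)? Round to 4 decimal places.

0.4592

Var(ȳ_str) = Σ Wₕ²(1−fₕ)sₕ²/nₕ with Wₕ = Nₕ/48303:
  D: (16933/48303)²·(1−1835/16933)·84.9/1835 = 0.0050696356
  C: (18935/48303)²·(1−1545/18935)·283.2/1545 = 0.025869108
  E: (12435/48303)²·(1−1169/12435)·27.38/1169 = 0.0014063268
  → Var(ȳ_str) = 0.03234507.
Var(ȳ_srs) = (1 − 4549/48303)·353.7/4549 = 0.070430826.
deff = 0.03234507 / 0.070430826 = 0.4592.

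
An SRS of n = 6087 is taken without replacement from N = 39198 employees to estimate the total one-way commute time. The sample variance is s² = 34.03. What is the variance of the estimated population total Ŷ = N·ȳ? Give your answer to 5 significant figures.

Var(Ŷ) = N²·Var(ȳ) = N²·(1 − n/N)·s²/n.
f = 6087/39198 = 0.15528854; Var(ȳ) = 0.84471146·34.03/6087 = 0.0047224464.
Var(Ŷ) = 39198² · 0.0047224464 = 7.2559596 × 10^6.

7.2560 × 10^6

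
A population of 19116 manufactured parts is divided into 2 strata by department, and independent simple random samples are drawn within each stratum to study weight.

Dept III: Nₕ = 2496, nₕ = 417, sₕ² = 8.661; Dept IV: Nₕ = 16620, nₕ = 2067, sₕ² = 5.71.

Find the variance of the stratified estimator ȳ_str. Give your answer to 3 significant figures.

0.00212

Var(ȳ_str) = Σₕ Wₕ²(1 − fₕ)sₕ²/nₕ with Wₕ = Nₕ/N, N = 19116.
Dept III: Wₕ = 0.13057125; term = 0.13057125²·(1 − 0.16706731)·8.661/417 = 2.9494226 × 10^-4.
Dept IV: Wₕ = 0.86942875; term = 0.86942875²·(1 − 0.12436823)·5.71/2067 = 0.0018284586.
Sum = 0.0021234009.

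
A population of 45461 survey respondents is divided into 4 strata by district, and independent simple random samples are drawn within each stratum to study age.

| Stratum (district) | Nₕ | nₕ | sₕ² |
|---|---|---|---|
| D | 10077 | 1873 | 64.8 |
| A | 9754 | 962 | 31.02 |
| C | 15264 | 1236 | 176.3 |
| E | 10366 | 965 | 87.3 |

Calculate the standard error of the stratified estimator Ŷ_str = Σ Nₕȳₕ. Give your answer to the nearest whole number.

Var(Ŷ_str) = Σₕ Nₕ²(1 − fₕ)sₕ²/nₕ.
D: 10077²·(1 − 1873/10077)·64.8/1873 = 2.8601851 × 10^6.
A: 9754²·(1 − 962/9754)·31.02/962 = 2.7652675 × 10^6.
C: 15264²·(1 − 1236/15264)·176.3/1236 = 3.0542034 × 10^7.
E: 10366²·(1 − 965/10366)·87.3/965 = 8.8160123 × 10^6.
Sum = 4.4983499 × 10^7.
SE = √(4.4983499 × 10^7) = 6707.

6707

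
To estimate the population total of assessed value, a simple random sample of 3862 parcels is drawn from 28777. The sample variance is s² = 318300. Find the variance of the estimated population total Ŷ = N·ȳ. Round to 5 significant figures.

Var(Ŷ) = N²·Var(ȳ) = N²·(1 − n/N)·s²/n.
f = 3862/28777 = 0.13420440; Var(ȳ) = 0.86579560·318300/3862 = 71.357519.
Var(Ŷ) = 28777² · 71.357519 = 5.9092284 × 10^10.

5.9092 × 10^10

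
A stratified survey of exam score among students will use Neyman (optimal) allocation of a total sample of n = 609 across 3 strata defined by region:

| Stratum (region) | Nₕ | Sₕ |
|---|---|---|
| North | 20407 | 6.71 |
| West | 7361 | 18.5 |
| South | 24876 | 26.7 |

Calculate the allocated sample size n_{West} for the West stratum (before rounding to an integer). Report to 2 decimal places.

Neyman allocation: nₕ = n·NₕSₕ / Σⱼ NⱼSⱼ.
Σ NⱼSⱼ = 20407·6.71 + 7361·18.5 + 24876·26.7 = 937298.67.
n_{West} = 609·7361·18.5 / 937298.67 = 88.48.

88.48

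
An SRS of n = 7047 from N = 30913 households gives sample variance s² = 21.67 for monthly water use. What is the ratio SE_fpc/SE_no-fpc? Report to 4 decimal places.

f = n/N = 7047/30913 = 0.22796235.
SE_no-fpc = √(s²/n) = 0.05545329; SE_fpc = √((1−f)s²/n) = 0.048724407.
Ratio = √(1−f) = 0.87865673.

0.8787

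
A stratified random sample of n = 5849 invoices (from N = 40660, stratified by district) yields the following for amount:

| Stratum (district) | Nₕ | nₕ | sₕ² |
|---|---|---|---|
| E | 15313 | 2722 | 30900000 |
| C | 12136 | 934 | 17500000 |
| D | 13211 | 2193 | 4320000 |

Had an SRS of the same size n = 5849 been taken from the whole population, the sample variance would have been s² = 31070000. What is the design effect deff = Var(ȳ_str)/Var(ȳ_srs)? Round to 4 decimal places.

0.6680

Var(ȳ_str) = Σ Wₕ²(1−fₕ)sₕ²/nₕ with Wₕ = Nₕ/40660:
  E: (15313/40660)²·(1−2722/15313)·30900000/2722 = 1323.9028
  C: (12136/40660)²·(1−934/12136)·17500000/934 = 1540.7336
  D: (13211/40660)²·(1−2193/13211)·4320000/2193 = 173.43983
  → Var(ȳ_str) = 3038.0762.
Var(ȳ_srs) = (1 − 5849/40660)·31070000/5849 = 4547.8775.
deff = 3038.0762 / 4547.8775 = 0.6680.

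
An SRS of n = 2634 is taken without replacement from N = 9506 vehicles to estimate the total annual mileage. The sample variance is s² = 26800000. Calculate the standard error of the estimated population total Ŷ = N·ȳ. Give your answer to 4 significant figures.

815300

Var(Ŷ) = N²·Var(ȳ) = N²·(1 − n/N)·s²/n.
f = 2634/9506 = 0.27708815; Var(ȳ) = 0.72291185·26800000/2634 = 7355.3673.
Var(Ŷ) = 9506² · 7355.3673 = 6.6466068 × 10^11.
SE(Ŷ) = √(6.6466068 × 10^11) = 815300.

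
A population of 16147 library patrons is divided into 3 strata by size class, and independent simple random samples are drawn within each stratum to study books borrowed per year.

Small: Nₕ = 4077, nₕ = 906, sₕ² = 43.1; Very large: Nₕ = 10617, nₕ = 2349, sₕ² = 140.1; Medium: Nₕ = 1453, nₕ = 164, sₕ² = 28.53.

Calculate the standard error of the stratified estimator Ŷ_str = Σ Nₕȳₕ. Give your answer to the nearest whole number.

Var(Ŷ_str) = Σₕ Nₕ²(1 − fₕ)sₕ²/nₕ.
Small: 4077²·(1 − 906/4077)·43.1/906 = 615015.45.
Very large: 10617²·(1 − 2349/10617)·140.1/2349 = 5.2354908 × 10^6.
Medium: 1453²·(1 − 164/1453)·28.53/164 = 325819.04.
Sum = 6.1763253 × 10^6.
SE = √(6.1763253 × 10^6) = 2485.

2485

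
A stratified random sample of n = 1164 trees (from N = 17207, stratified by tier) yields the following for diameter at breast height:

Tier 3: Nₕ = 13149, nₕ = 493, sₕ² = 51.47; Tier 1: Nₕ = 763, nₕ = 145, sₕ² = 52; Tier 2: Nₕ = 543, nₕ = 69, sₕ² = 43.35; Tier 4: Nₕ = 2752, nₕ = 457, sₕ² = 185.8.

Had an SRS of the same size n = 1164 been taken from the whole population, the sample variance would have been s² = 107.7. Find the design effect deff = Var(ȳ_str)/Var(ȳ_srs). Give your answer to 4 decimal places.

0.7937

Var(ȳ_str) = Σ Wₕ²(1−fₕ)sₕ²/nₕ with Wₕ = Nₕ/17207:
  Tier 3: (13149/17207)²·(1−493/13149)·51.47/493 = 0.058679462
  Tier 1: (763/17207)²·(1−145/763)·52/145 = 5.7113403 × 10^-4
  Tier 2: (543/17207)²·(1−69/543)·43.35/69 = 5.4614488 × 10^-4
  Tier 4: (2752/17207)²·(1−457/2752)·185.8/457 = 0.0086726199
  → Var(ȳ_str) = 0.068469361.
Var(ȳ_srs) = (1 − 1164/17207)·107.7/1164 = 0.086266693.
deff = 0.068469361 / 0.086266693 = 0.7937.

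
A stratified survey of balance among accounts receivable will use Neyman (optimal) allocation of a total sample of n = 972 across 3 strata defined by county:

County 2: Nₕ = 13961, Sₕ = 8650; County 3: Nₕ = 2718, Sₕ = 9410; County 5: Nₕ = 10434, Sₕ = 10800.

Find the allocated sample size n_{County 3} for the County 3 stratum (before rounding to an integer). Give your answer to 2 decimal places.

95.98

Neyman allocation: nₕ = n·NₕSₕ / Σⱼ NⱼSⱼ.
Σ NⱼSⱼ = 13961·8650 + 2718·9410 + 10434·10800 = 2.5902623 × 10^8.
n_{County 3} = 972·2718·9410 / (2.5902623 × 10^8) = 95.98.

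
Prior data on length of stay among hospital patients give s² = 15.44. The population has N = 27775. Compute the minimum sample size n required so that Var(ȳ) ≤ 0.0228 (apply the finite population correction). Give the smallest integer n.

Without fpc, n₀ = s²/D = 15.44/0.0228 = 677.1930.
With fpc, (1 − n/N)·s²/n ≤ D requires n ≥ n₀/(1 + n₀/N) = 677.1930/(1 + 677.1930/27775) = 661.0751.
Rounding up, n = 662.

662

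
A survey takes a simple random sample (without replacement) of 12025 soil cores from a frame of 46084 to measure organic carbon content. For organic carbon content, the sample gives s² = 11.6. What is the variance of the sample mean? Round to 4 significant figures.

Under SRS without replacement, Var(ȳ) = (1 − f)·s²/n with f = n/N = 12025/46084 = 0.26093655.
Var(ȳ) = (1 − 0.26093655)·11.6/12025 = 0.73906345·9.6465696 × 10^-4 = 7.129427 × 10^-4.

7.129 × 10^-4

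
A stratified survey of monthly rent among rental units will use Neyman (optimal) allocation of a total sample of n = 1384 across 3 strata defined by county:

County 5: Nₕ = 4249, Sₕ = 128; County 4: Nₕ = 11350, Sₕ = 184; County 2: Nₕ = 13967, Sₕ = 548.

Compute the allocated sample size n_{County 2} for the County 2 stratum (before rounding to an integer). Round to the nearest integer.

1030

Neyman allocation: nₕ = n·NₕSₕ / Σⱼ NⱼSⱼ.
Σ NⱼSⱼ = 4249·128 + 11350·184 + 13967·548 = 1.0286188 × 10^7.
n_{County 2} = 1384·13967·548 / (1.0286188 × 10^7) = 1030.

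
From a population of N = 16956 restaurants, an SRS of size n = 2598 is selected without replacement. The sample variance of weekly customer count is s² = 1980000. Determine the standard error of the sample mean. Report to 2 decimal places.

25.40

Under SRS without replacement, Var(ȳ) = (1 − f)·s²/n with f = n/N = 2598/16956 = 0.15322010.
Var(ȳ) = (1 − 0.15322010)·1980000/2598 = 0.84677990·762.12471 = 645.35189.
SE(ȳ) = √(645.35189) = 25.40.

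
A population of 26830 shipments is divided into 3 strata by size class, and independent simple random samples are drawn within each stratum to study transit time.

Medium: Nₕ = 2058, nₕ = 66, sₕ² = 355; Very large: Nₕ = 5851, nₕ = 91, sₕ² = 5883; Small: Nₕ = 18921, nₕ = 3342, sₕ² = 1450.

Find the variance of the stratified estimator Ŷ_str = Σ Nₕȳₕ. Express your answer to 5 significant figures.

Var(Ŷ_str) = Σₕ Nₕ²(1 − fₕ)sₕ²/nₕ.
Medium: 2058²·(1 − 66/2058)·355/66 = 2.2050535 × 10^7.
Very large: 5851²·(1 − 91/5851)·5883/91 = 2.1787632 × 10^9.
Small: 18921²·(1 − 3342/18921)·1450/3342 = 1.2789254 × 10^8.
Sum = 2.3287063 × 10^9.

2.3287 × 10^9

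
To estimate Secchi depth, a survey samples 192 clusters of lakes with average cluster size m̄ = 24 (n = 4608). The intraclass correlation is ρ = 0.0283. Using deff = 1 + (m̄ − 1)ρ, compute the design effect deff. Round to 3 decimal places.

1.651

deff = 1 + (24 − 1)·0.0283 = 1 + 0.6509 = 1.6509.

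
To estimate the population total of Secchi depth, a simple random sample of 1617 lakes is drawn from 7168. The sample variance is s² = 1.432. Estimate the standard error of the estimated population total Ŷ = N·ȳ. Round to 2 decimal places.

187.72

Var(Ŷ) = N²·Var(ȳ) = N²·(1 − n/N)·s²/n.
f = 1617/7168 = 0.22558594; Var(ȳ) = 0.77441406·1.432/1617 = 6.8581381 × 10^-4.
Var(Ŷ) = 7168² · (6.8581381 × 10^-4) = 35237.267.
SE(Ŷ) = √(35237.267) = 187.72.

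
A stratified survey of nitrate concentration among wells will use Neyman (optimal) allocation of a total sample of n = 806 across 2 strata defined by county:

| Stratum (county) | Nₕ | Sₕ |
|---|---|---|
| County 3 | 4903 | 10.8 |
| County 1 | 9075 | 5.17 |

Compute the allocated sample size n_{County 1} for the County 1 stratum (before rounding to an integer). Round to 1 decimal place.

378.6

Neyman allocation: nₕ = n·NₕSₕ / Σⱼ NⱼSⱼ.
Σ NⱼSⱼ = 4903·10.8 + 9075·5.17 = 99870.15.
n_{County 1} = 806·9075·5.17 / 99870.15 = 378.6.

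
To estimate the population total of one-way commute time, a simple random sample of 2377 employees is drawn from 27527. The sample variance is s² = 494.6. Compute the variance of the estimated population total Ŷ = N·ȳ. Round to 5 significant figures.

Var(Ŷ) = N²·Var(ȳ) = N²·(1 − n/N)·s²/n.
f = 2377/27527 = 0.08635158; Var(ȳ) = 0.91364842·494.6/2377 = 0.1901096.
Var(Ŷ) = 27527² · 0.1901096 = 1.4405284 × 10^8.

1.4405 × 10^8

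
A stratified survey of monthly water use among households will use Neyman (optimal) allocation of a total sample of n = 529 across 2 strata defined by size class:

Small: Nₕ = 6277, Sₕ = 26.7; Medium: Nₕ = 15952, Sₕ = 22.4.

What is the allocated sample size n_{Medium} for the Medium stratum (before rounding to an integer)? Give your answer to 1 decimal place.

Neyman allocation: nₕ = n·NₕSₕ / Σⱼ NⱼSⱼ.
Σ NⱼSⱼ = 6277·26.7 + 15952·22.4 = 524920.7.
n_{Medium} = 529·15952·22.4 / 524920.7 = 360.1.

360.1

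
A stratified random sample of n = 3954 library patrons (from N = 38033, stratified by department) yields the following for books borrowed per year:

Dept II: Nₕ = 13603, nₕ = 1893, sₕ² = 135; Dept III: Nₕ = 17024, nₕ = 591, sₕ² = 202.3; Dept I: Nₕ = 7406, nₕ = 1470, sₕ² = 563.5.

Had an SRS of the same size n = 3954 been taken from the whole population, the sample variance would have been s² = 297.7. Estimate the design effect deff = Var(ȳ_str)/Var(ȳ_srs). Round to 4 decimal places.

1.2704

Var(ȳ_str) = Σ Wₕ²(1−fₕ)sₕ²/nₕ with Wₕ = Nₕ/38033:
  Dept II: (13603/38033)²·(1−1893/13603)·135/1893 = 0.0078533252
  Dept III: (17024/38033)²·(1−591/17024)·202.3/591 = 0.066201175
  Dept I: (7406/38033)²·(1−1470/7406)·563.5/1470 = 0.01165019
  → Var(ȳ_str) = 0.08570469.
Var(ȳ_srs) = (1 − 3954/38033)·297.7/3954 = 0.067463432.
deff = 0.08570469 / 0.067463432 = 1.2704.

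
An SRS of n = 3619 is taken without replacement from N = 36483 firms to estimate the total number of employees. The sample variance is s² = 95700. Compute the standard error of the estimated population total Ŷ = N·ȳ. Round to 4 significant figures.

178100

Var(Ŷ) = N²·Var(ȳ) = N²·(1 − n/N)·s²/n.
f = 3619/36483 = 0.09919689; Var(ȳ) = 0.90080311·95700/3619 = 23.820629.
Var(Ŷ) = 36483² · 23.820629 = 3.1705478 × 10^10.
SE(Ŷ) = √(3.1705478 × 10^10) = 178100.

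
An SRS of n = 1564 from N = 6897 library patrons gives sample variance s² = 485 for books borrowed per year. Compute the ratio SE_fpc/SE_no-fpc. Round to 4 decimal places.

0.8793

f = n/N = 1564/6897 = 0.22676526.
SE_no-fpc = √(s²/n) = 0.5568683; SE_fpc = √((1−f)s²/n) = 0.48967527.
Ratio = √(1−f) = 0.87933767.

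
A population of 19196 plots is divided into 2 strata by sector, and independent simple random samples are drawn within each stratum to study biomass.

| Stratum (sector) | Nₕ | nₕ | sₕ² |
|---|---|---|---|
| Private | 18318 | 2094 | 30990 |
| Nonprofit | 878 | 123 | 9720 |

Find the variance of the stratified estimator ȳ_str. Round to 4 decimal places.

12.0782

Var(ȳ_str) = Σₕ Wₕ²(1 − fₕ)sₕ²/nₕ with Wₕ = Nₕ/N, N = 19196.
Private: Wₕ = 0.95426130; term = 0.95426130²·(1 − 0.11431379)·30990/2094 = 11.936016.
Nonprofit: Wₕ = 0.04573870; term = 0.04573870²·(1 − 0.14009112)·9720/123 = 0.14216122.
Sum = 12.078177.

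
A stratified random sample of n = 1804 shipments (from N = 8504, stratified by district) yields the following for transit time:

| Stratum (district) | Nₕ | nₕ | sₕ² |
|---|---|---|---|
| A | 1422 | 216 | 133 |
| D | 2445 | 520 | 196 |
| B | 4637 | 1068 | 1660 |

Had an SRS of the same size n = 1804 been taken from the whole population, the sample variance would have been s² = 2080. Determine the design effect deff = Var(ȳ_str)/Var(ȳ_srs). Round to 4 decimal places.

0.4346

Var(ȳ_str) = Σ Wₕ²(1−fₕ)sₕ²/nₕ with Wₕ = Nₕ/8504:
  A: (1422/8504)²·(1−216/1422)·133/216 = 0.014601528
  D: (2445/8504)²·(1−520/2445)·196/520 = 0.024531032
  B: (4637/8504)²·(1−1068/4637)·1660/1068 = 0.3556919
  → Var(ȳ_str) = 0.39482446.
Var(ȳ_srs) = (1 − 1804/8504)·2080/1804 = 0.90840257.
deff = 0.39482446 / 0.90840257 = 0.4346.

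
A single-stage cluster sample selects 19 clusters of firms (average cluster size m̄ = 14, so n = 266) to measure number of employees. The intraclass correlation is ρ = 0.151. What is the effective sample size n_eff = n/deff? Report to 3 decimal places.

deff = 1 + (14 − 1)·0.151 = 1 + 1.963 = 2.963.
n_eff = 266 / 2.963 = 89.774.

89.774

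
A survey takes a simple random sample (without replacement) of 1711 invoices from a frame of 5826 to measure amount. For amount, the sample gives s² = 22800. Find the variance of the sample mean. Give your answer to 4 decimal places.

9.4120

Under SRS without replacement, Var(ȳ) = (1 − f)·s²/n with f = n/N = 1711/5826 = 0.29368349.
Var(ȳ) = (1 − 0.29368349)·22800/1711 = 0.70631651·13.325541 = 9.4120494.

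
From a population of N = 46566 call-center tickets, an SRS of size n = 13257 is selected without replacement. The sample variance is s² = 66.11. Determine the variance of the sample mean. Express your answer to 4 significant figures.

Under SRS without replacement, Var(ȳ) = (1 − f)·s²/n with f = n/N = 13257/46566 = 0.28469269.
Var(ȳ) = (1 − 0.28469269)·66.11/13257 = 0.71530731·0.0049867994 = 0.0035670941.

0.003567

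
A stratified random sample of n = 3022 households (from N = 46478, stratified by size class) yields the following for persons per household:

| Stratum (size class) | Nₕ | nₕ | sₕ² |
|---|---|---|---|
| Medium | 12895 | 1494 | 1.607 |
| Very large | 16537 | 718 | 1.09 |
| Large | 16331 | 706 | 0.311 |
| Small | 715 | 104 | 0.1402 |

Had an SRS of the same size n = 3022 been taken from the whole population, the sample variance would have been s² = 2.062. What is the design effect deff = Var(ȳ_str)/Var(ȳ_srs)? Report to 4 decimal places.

Var(ȳ_str) = Σ Wₕ²(1−fₕ)sₕ²/nₕ with Wₕ = Nₕ/46478:
  Medium: (12895/46478)²·(1−1494/12895)·1.607/1494 = 7.3203982 × 10^-5
  Very large: (16537/46478)²·(1−718/16537)·1.09/718 = 1.8384124 × 10^-4
  Large: (16331/46478)²·(1−706/16331)·0.311/706 = 5.2034769 × 10^-5
  Small: (715/46478)²·(1−104/715)·0.1402/104 = 2.7262587 × 10^-7
  → Var(ȳ_str) = 3.0935262 × 10^-4.
Var(ȳ_srs) = (1 − 3022/46478)·2.062/3022 = 6.3796451 × 10^-4.
deff = (3.0935262 × 10^-4) / (6.3796451 × 10^-4) = 0.4849.

0.4849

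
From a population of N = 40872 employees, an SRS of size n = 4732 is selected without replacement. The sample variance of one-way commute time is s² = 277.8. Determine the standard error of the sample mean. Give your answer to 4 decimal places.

0.2278

Under SRS without replacement, Var(ȳ) = (1 − f)·s²/n with f = n/N = 4732/40872 = 0.11577608.
Var(ȳ) = (1 − 0.11577608)·277.8/4732 = 0.88422392·0.058706678 = 0.051909849.
SE(ȳ) = √(0.051909849) = 0.2278.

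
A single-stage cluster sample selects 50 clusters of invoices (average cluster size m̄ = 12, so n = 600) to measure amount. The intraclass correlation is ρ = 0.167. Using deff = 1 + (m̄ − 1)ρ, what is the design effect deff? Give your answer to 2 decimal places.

2.84

deff = 1 + (12 − 1)·0.167 = 1 + 1.837 = 2.837.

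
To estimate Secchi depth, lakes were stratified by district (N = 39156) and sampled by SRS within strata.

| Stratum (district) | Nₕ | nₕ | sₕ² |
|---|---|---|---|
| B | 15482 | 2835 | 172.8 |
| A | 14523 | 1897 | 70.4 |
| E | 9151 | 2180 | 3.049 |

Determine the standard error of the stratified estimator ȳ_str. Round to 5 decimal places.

Var(ȳ_str) = Σₕ Wₕ²(1 − fₕ)sₕ²/nₕ with Wₕ = Nₕ/N, N = 39156.
B: Wₕ = 0.39539279; term = 0.39539279²·(1 − 0.18311588)·172.8/2835 = 0.0077841038.
A: Wₕ = 0.37090101; term = 0.37090101²·(1 − 0.13062040)·70.4/1897 = 0.0044384447.
E: Wₕ = 0.23370620; term = 0.23370620²·(1 − 0.23822533)·3.049/2180 = 5.8192622 × 10^-5.
Sum = 0.012280741.
SE = √(0.012280741) = 0.11082.

0.11082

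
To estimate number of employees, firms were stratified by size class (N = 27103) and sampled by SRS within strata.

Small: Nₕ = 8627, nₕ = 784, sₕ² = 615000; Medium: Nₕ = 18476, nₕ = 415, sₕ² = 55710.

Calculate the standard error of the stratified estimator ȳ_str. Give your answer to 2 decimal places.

11.54

Var(ȳ_str) = Σₕ Wₕ²(1 − fₕ)sₕ²/nₕ with Wₕ = Nₕ/N, N = 27103.
Small: Wₕ = 0.31830425; term = 0.31830425²·(1 − 0.09087748)·615000/784 = 72.254739.
Medium: Wₕ = 0.68169575; term = 0.68169575²·(1 − 0.02246157)·55710/415 = 60.981777.
Sum = 133.23652.
SE = √(133.23652) = 11.54.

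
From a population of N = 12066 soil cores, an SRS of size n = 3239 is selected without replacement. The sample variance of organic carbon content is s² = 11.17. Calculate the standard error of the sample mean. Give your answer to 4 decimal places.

0.0502

Under SRS without replacement, Var(ȳ) = (1 − f)·s²/n with f = n/N = 3239/12066 = 0.26844025.
Var(ȳ) = (1 − 0.26844025)·11.17/3239 = 0.73155975·0.0034485952 = 0.0025228535.
SE(ȳ) = √(0.0025228535) = 0.0502.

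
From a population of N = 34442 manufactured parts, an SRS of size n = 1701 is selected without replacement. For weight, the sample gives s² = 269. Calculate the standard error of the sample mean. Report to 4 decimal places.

0.3877

Under SRS without replacement, Var(ȳ) = (1 − f)·s²/n with f = n/N = 1701/34442 = 0.04938738.
Var(ȳ) = (1 − 0.04938738)·269/1701 = 0.95061262·0.15814227 = 0.15033204.
SE(ȳ) = √(0.15033204) = 0.3877.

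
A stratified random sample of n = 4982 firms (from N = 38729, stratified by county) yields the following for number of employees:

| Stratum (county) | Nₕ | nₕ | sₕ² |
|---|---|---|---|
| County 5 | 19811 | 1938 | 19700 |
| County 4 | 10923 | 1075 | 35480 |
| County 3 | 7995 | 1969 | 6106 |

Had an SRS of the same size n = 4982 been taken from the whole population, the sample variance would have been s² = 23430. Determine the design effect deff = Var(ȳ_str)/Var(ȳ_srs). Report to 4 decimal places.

1.1875

Var(ȳ_str) = Σ Wₕ²(1−fₕ)sₕ²/nₕ with Wₕ = Nₕ/38729:
  County 5: (19811/38729)²·(1−1938/19811)·19700/1938 = 2.399627
  County 4: (10923/38729)²·(1−1075/10923)·35480/1075 = 2.3669689
  County 3: (7995/38729)²·(1−1969/7995)·6106/1969 = 0.09960614
  → Var(ȳ_str) = 4.866202.
Var(ȳ_srs) = (1 − 4982/38729)·23430/4982 = 4.0979575.
deff = 4.866202 / 4.0979575 = 1.1875.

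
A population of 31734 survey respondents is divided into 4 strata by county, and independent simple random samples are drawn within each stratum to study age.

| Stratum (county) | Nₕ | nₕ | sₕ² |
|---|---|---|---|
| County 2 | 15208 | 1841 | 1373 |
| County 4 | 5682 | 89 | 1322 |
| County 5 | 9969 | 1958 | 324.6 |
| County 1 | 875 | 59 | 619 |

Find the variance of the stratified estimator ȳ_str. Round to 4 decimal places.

0.6399

Var(ȳ_str) = Σₕ Wₕ²(1 − fₕ)sₕ²/nₕ with Wₕ = Nₕ/N, N = 31734.
County 2: Wₕ = 0.47923363; term = 0.47923363²·(1 − 0.12105471)·1373/1841 = 0.15054737.
County 4: Wₕ = 0.17905086; term = 0.17905086²·(1 − 0.01566350)·1322/89 = 0.46874631.
County 5: Wₕ = 0.31414256; term = 0.31414256²·(1 − 0.19640887)·324.6/1958 = 0.013146935.
County 1: Wₕ = 0.02757295; term = 0.02757295²·(1 − 0.06742857)·619/59 = 0.0074385316.
Sum = 0.63987915.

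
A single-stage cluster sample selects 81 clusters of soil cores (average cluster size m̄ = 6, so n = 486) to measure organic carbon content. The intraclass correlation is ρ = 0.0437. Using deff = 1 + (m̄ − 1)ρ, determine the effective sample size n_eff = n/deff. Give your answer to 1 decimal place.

398.9

deff = 1 + (6 − 1)·0.0437 = 1 + 0.2185 = 1.2185.
n_eff = 486 / 1.2185 = 398.9.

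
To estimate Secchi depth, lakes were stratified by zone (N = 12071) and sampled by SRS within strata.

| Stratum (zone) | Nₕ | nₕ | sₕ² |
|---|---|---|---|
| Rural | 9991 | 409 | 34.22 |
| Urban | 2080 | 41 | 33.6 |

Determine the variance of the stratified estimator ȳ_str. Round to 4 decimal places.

Var(ȳ_str) = Σₕ Wₕ²(1 − fₕ)sₕ²/nₕ with Wₕ = Nₕ/N, N = 12071.
Rural: Wₕ = 0.82768619; term = 0.82768619²·(1 − 0.04093684)·34.22/409 = 0.054971213.
Urban: Wₕ = 0.17231381; term = 0.17231381²·(1 − 0.01971154)·33.6/41 = 0.023853356.
Sum = 0.078824569.

0.0788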